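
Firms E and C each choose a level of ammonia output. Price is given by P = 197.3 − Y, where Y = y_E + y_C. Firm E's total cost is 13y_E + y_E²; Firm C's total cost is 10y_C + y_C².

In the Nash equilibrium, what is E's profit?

Firm E's profit: π = y_E(197.3 − (y_E + y_C)) − 13y_E − y_E².
∂π/∂y_E = 184.3 − 4y_E − y_C = 0, so y_E = 46.075 − 0.25y_C.
By the same steps for C: y_C = 46.825 − 0.25y_E.
Solving the two reaction functions simultaneously: (1 − (−0.25)(−0.25))y_E = 46.075 − 0.25·46.825, so 0.9375y_E = 5499/160 and y_E = 36.66.
Then y_C = 46.825 − 0.25·36.66 = 37.66.
Price P = 197.3 − 74.32 = 122.98.
E's profit: (122.98 − 13)·36.66 − (36.66)² = 2687.9112.

2687.9112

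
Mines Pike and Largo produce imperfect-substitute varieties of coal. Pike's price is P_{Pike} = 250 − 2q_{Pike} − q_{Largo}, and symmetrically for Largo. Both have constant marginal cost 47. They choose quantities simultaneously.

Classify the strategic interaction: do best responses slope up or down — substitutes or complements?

Mine Pike's profit: π = q_{Pike}(250 − 2q_{Pike} − q_{Largo}) − 47q_{Pike}.
∂π/∂q_{Pike} = 203 − 4q_{Pike} − q_{Largo} = 0 ⇒ q_{Pike} = 50.75 − 0.25q_{Largo}.
The best-response slope dq_{Pike}/dq_{Largo} = −0.25 < 0: the reaction function is downward-sloping, so the choices are strategic substitutes.

strategic substitutes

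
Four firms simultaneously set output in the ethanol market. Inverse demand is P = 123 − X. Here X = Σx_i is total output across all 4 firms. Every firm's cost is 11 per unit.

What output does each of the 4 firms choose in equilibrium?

A representative firm's profit is π_i = x_i(123 − X) − 11x_i, with X = x_i + Σ_{j≠i} x_j.
First-order condition: 112 − 2x_i − Σ_{j≠i} x_j = 0.
In a symmetric equilibrium every firm chooses the same x, so Σ_{j≠i} x_j = 3x. The condition becomes 112 − 5x = 0, giving x = 112/5 = 22.4.

22.4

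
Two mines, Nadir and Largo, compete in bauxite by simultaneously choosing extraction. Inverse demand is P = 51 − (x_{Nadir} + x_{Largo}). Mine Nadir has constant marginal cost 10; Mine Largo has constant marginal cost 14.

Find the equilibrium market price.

Mine Nadir's profit: π = x_{Nadir}(51 − (x_{Nadir} + x_{Largo})) − 10x_{Nadir}.
∂π/∂x_{Nadir} = 41 − 2x_{Nadir} − x_{Largo} = 0, so x_{Nadir} = 20.5 − 0.5x_{Largo}.
By the same steps for Largo: x_{Largo} = 18.5 − 0.5x_{Nadir}.
Plugging x_{Largo} into Nadir's best response: x_{Nadir} = 20.5 − 0.5(18.5 − 0.5x_{Nadir}) ⇒ 0.75x_{Nadir} = 11.25, so x_{Nadir} = 15.
Then x_{Largo} = 18.5 − 0.5·15 = 11.
Equilibrium price: P = 51 − 26 = 25.

25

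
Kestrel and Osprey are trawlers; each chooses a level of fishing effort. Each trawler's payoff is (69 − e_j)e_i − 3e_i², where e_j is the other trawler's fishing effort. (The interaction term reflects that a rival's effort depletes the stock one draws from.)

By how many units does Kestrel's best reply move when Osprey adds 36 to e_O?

Kestrel's payoff is (69 − e_O)e_K − 3e_K².
∂π/∂e_K = 69 − e_O − 6e_K = 0, so e_K = 11.5 − (1/6)e_O.
The reaction-function slope is −1/6, so a 36-unit rise in e_O moves e_K by −1/6 × 36 = −6. Kestrel's best response falls — the actions are strategic substitutes.

-6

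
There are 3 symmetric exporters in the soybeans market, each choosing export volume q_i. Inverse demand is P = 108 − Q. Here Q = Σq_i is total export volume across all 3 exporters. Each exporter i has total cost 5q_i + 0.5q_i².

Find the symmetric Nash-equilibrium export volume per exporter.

20.6

A representative exporter's profit is π_i = q_i(108 − Q) − 5q_i − 0.5q_i², with Q = q_i + Σ_{j≠i} q_j.
First-order condition: 103 − 3q_i − Σ_{j≠i} q_j = 0.
In a symmetric equilibrium every exporter chooses the same q, so Σ_{j≠i} q_j = 2q. The condition becomes 103 − 5q = 0, giving q = 103/5 = 20.6.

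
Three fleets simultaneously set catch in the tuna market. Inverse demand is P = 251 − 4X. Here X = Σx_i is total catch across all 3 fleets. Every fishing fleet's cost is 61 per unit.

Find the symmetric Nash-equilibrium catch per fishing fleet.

A representative fishing fleet's profit is π_i = x_i(251 − 4X) − 61x_i, with X = x_i + Σ_{j≠i} x_j.
First-order condition: 190 − 8x_i − 4Σ_{j≠i} x_j = 0.
Imposing symmetry (x_j = x for all j) turns Σ_{j≠i} x_j into 2x, so 190 = 16x and x = 11.875.

11.875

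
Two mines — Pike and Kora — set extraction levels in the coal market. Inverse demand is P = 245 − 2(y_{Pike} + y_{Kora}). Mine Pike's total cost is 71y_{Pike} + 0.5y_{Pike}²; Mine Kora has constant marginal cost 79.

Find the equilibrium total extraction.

52.875

Mine Pike's profit: π = y_{Pike}(245 − 2(y_{Pike} + y_{Kora})) − 71y_{Pike} − 0.5y_{Pike}².
∂π/∂y_{Pike} = 174 − 5y_{Pike} − 2y_{Kora} = 0, so y_{Pike} = 34.8 − 0.4y_{Kora}.
For Kora: ∂π/∂y_{Kora} = 166 − 4y_{Kora} − 2y_{Pike} = 0 ⇒ y_{Kora} = 41.5 − 0.5y_{Pike}.
Plugging y_{Kora} into Pike's best response: y_{Pike} = 34.8 − 0.4(41.5 − 0.5y_{Pike}) ⇒ 0.8y_{Pike} = 18.2, so y_{Pike} = 22.75.
Then y_{Kora} = 41.5 − 0.5·22.75 = 30.125.
Total extraction: 22.75 + 30.125 = 52.875.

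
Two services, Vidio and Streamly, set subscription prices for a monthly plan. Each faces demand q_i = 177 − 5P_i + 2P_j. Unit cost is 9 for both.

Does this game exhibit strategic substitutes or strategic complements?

strategic complements

Vidio's profit: π = (P_{Vidio} − 9)(177 − 5P_{Vidio} + 2P_{Streamly}).
∂π/∂P_{Vidio} = 222 − 10P_{Vidio} + 2P_{Streamly} = 0 ⇒ P_{Vidio} = 22.2 + 0.2P_{Streamly}.
The best-response slope dP_{Vidio}/dP_{Streamly} = 0.2 > 0: the reaction function is upward-sloping, so the choices are strategic complements.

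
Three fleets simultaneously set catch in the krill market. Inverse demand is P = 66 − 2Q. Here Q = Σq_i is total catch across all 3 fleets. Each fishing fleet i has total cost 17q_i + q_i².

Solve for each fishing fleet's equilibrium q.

A representative fishing fleet's profit is π_i = q_i(66 − 2Q) − 17q_i − q_i², with Q = q_i + Σ_{j≠i} q_j.
First-order condition: 49 − 6q_i − 2Σ_{j≠i} q_j = 0.
With identical fishing fleets, set every q_j = q: then 49 − 6q − 4q = 0, i.e. q = 49/10 = 4.9.

4.9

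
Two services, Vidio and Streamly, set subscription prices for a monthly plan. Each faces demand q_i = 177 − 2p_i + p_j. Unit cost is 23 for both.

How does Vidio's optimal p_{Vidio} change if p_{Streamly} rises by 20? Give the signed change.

Vidio's profit: π = (p_{Vidio} − 23)(177 − 2p_{Vidio} + p_{Streamly}).
∂π/∂p_{Vidio} = 223 − 4p_{Vidio} + p_{Streamly} = 0 ⇒ p_{Vidio} = 55.75 + 0.25p_{Streamly}.
The reaction-function slope is 0.25, so a 20-unit rise in p_{Streamly} moves p_{Vidio} by 0.25 × 20 = 5. Vidio's best response rises — the actions are strategic complements.

5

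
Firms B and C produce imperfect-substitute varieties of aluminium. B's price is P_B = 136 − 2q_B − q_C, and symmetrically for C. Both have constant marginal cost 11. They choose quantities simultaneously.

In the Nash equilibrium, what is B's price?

61

Firm B's profit: π = q_B(136 − 2q_B − q_C) − 11q_B.
∂π/∂q_B = 125 − 4q_B − q_C = 0 ⇒ q_B = 31.25 − 0.25q_C.
Setting q_B = q_C in the reaction function: q_B = 31.25 − 0.25q_B, so q_B = 31.25 / 1.25 = 25.
P_B = 136 − 2·25 − 25 = 61.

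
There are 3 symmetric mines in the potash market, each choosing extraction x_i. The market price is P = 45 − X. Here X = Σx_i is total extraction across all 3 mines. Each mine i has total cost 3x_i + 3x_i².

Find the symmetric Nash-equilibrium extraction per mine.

A representative mine's profit is π_i = x_i(45 − X) − 3x_i − 3x_i², with X = x_i + Σ_{j≠i} x_j.
First-order condition: 42 − 8x_i − Σ_{j≠i} x_j = 0.
With identical mines, set every x_j = x: then 42 − 8x − 2x = 0, i.e. x = 42/10 = 4.2.

4.2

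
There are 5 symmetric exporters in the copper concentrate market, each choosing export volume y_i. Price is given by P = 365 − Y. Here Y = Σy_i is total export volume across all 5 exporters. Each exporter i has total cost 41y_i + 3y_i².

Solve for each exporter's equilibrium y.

27

A representative exporter's profit is π_i = y_i(365 − Y) − 41y_i − 3y_i², with Y = y_i + Σ_{j≠i} y_j.
First-order condition: 324 − 8y_i − Σ_{j≠i} y_j = 0.
Imposing symmetry (y_j = y for all j) turns Σ_{j≠i} y_j into 4y, so 324 = 12y and y = 27.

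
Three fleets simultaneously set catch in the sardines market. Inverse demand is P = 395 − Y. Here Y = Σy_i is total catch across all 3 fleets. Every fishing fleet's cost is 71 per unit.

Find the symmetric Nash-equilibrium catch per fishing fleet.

A representative fishing fleet's profit is π_i = y_i(395 − Y) − 71y_i, with Y = y_i + Σ_{j≠i} y_j.
First-order condition: 324 − 2y_i − Σ_{j≠i} y_j = 0.
In a symmetric equilibrium every fishing fleet chooses the same y, so Σ_{j≠i} y_j = 2y. The condition becomes 324 − 4y = 0, giving y = 324/4 = 81.

81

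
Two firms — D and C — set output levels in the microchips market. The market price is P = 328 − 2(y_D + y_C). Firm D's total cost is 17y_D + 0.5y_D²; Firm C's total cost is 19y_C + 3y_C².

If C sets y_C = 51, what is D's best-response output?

41.8

Firm D's profit: π = y_D(328 − 2(y_D + y_C)) − 17y_D − 0.5y_D².
∂π/∂y_D = 311 − 5y_D − 2y_C = 0, so y_D = 62.2 − 0.4y_C.
At y_C = 51: y_D = 62.2 − 0.4·51 = 41.8.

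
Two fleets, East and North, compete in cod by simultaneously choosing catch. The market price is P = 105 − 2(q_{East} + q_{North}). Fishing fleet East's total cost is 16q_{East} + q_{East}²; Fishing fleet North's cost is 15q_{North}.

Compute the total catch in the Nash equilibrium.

Fishing fleet East's profit: π = q_{East}(105 − 2(q_{East} + q_{North})) − 16q_{East} − q_{East}².
∂π/∂q_{East} = 89 − 6q_{East} − 2q_{North} = 0, so q_{East} = 89/6 − (1/3)q_{North}.
For North: ∂π/∂q_{North} = 90 − 4q_{North} − 2q_{East} = 0 ⇒ q_{North} = 22.5 − 0.5q_{East}.
Plugging q_{North} into East's best response: q_{East} = 89/6 − (1/3)(22.5 − 0.5q_{East}) ⇒ (5/6)q_{East} = 22/3, so q_{East} = 8.8.
Then q_{North} = 22.5 − 0.5·8.8 = 18.1.
Total catch: 8.8 + 18.1 = 26.9.

26.9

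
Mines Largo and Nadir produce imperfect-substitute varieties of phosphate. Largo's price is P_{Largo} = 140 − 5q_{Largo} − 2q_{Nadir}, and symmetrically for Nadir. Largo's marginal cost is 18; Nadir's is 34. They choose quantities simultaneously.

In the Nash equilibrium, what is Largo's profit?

Mine Largo's profit: π = q_{Largo}(140 − 5q_{Largo} − 2q_{Nadir}) − 18q_{Largo}.
∂π/∂q_{Largo} = 122 − 10q_{Largo} − 2q_{Nadir} = 0 ⇒ q_{Largo} = 12.2 − 0.2q_{Nadir}.
Similarly q_{Nadir} = 10.6 − 0.2q_{Largo}.
Substituting the second reaction function into the first: q_{Largo} = 12.2 − 0.2(10.6 − 0.2q_{Largo}), which gives 0.96q_{Largo} = 10.08 ⇒ q_{Largo} = 10.5.
Then q_{Nadir} = 10.6 − 0.2·10.5 = 8.5.
P_{Largo} = 140 − 5·10.5 − 2·8.5 = 70.5.
Profit = (70.5 − 18)·10.5 = 551.25.

551.25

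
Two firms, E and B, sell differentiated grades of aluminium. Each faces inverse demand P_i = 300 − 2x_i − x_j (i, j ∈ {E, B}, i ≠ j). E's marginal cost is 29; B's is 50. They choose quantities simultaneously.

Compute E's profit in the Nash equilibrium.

Firm E's profit: π = x_E(300 − 2x_E − x_B) − 29x_E.
∂π/∂x_E = 271 − 4x_E − x_B = 0 ⇒ x_E = 67.75 − 0.25x_B.
Similarly x_B = 62.5 − 0.25x_E.
Solving the two reaction functions simultaneously: (1 − (−0.25)(−0.25))x_E = 67.75 − 0.25·62.5, so 0.9375x_E = 52.125 and x_E = 55.6.
Then x_B = 62.5 − 0.25·55.6 = 48.6.
P_E = 300 − 2·55.6 − 48.6 = 140.2.
Profit = (140.2 − 29)·55.6 = 6182.72.

6182.72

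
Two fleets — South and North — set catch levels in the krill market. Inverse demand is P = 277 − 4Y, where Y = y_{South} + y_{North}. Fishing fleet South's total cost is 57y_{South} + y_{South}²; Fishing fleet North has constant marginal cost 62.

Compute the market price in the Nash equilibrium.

Fishing fleet South's profit: π = y_{South}(277 − 4(y_{South} + y_{North})) − 57y_{South} − y_{South}².
∂π/∂y_{South} = 220 − 10y_{South} − 4y_{North} = 0, so y_{South} = 22 − 0.4y_{North}.
For North: ∂π/∂y_{North} = 215 − 8y_{North} − 4y_{South} = 0 ⇒ y_{North} = 26.875 − 0.5y_{South}.
Plugging y_{North} into South's best response: y_{South} = 22 − 0.4(26.875 − 0.5y_{South}) ⇒ 0.8y_{South} = 11.25, so y_{South} = 14.0625.
Then y_{North} = 26.875 − 0.5·14.0625 = 635/32.
Equilibrium price: P = 277 − 4·(1085/32) = 141.375.

141.375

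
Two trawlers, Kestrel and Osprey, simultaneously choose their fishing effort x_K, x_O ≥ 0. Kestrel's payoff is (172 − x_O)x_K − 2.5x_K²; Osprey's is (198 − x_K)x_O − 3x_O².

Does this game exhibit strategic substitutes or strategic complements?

strategic substitutes

Expanding Kestrel's payoff: 172x_K − x_Ox_K − 2.5x_K².
∂π/∂x_K = 172 − x_O − 5x_K = 0, so x_K = 34.4 − 0.2x_O.
The best-response slope dx_K/dx_O = −0.2 < 0: the reaction function is downward-sloping, so the choices are strategic substitutes.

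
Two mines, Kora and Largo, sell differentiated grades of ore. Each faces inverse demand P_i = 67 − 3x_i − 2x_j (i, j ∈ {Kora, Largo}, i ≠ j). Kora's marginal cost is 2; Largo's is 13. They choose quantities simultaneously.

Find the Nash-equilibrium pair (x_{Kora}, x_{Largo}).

8.8125, 6.0625

Mine Kora's profit: π = x_{Kora}(67 − 3x_{Kora} − 2x_{Largo}) − 2x_{Kora}.
∂π/∂x_{Kora} = 65 − 6x_{Kora} − 2x_{Largo} = 0 ⇒ x_{Kora} = 65/6 − (1/3)x_{Largo}.
Similarly x_{Largo} = 9 − (1/3)x_{Kora}.
Substituting the second reaction function into the first: x_{Kora} = 65/6 − (1/3)(9 − (1/3)x_{Kora}), which gives (8/9)x_{Kora} = 47/6 ⇒ x_{Kora} = 8.8125.
Then x_{Largo} = 9 − (1/3)·8.8125 = 6.0625.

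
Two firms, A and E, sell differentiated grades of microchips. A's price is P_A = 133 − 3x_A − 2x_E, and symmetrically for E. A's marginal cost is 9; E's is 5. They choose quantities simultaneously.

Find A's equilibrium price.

54.75

Firm A's profit: π = x_A(133 − 3x_A − 2x_E) − 9x_A.
∂π/∂x_A = 124 − 6x_A − 2x_E = 0 ⇒ x_A = 62/3 − (1/3)x_E.
Similarly x_E = 64/3 − (1/3)x_A.
Substituting the second reaction function into the first: x_A = 62/3 − (1/3)(64/3 − (1/3)x_A), which gives (8/9)x_A = 122/9 ⇒ x_A = 15.25.
Then x_E = 64/3 − (1/3)·15.25 = 16.25.
P_A = 133 − 3·15.25 − 2·16.25 = 54.75.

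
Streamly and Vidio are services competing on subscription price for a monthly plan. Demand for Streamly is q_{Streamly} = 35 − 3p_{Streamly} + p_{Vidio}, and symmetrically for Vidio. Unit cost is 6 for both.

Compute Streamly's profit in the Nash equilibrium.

63.48

Streamly's profit: π = (p_{Streamly} − 6)(35 − 3p_{Streamly} + p_{Vidio}).
∂π/∂p_{Streamly} = 53 − 6p_{Streamly} + p_{Vidio} = 0 ⇒ p_{Streamly} = 53/6 + (1/6)p_{Vidio}.
The game is symmetric, so in equilibrium p_{Vidio} = p_{Streamly}: the reaction function gives (5/6)p_{Streamly} = 53/6, hence p_{Streamly} = 10.6.
q_{Streamly} = 35 − 3·10.6 + 10.6 = 13.8.
Profit = (10.6 − 6)·13.8 = 63.48.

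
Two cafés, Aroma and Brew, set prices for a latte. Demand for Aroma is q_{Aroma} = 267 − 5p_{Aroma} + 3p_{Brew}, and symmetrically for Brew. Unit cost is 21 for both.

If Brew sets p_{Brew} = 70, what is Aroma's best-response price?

58.2

Aroma's profit: π = (p_{Aroma} − 21)(267 − 5p_{Aroma} + 3p_{Brew}).
∂π/∂p_{Aroma} = 372 − 10p_{Aroma} + 3p_{Brew} = 0 ⇒ p_{Aroma} = 37.2 + 0.3p_{Brew}.
At p_{Brew} = 70: p_{Aroma} = 37.2 + 0.3·70 = 58.2.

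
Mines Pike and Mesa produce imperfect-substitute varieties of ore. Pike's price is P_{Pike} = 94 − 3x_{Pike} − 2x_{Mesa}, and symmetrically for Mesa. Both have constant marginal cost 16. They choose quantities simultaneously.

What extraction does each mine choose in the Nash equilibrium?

9.75

Mine Pike's profit: π = x_{Pike}(94 − 3x_{Pike} − 2x_{Mesa}) − 16x_{Pike}.
∂π/∂x_{Pike} = 78 − 6x_{Pike} − 2x_{Mesa} = 0 ⇒ x_{Pike} = 13 − (1/3)x_{Mesa}.
By symmetry x_{Mesa} = x_{Pike}; substituting into the reaction function, (4/3)x_{Pike} = 13 and x_{Pike} = 9.75.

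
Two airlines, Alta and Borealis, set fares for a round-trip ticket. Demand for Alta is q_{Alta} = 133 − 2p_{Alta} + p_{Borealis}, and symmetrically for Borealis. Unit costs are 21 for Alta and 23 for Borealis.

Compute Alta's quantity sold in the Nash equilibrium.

Alta's profit: π = (p_{Alta} − 21)(133 − 2p_{Alta} + p_{Borealis}).
∂π/∂p_{Alta} = 175 − 4p_{Alta} + p_{Borealis} = 0 ⇒ p_{Alta} = 43.75 + 0.25p_{Borealis}.
Similarly p_{Borealis} = 44.75 + 0.25p_{Alta}.
Solving the two reaction functions simultaneously: (1 − (0.25)(0.25))p_{Alta} = 43.75 + 0.25·44.75, so 0.9375p_{Alta} = 54.9375 and p_{Alta} = 58.6.
Then p_{Borealis} = 44.75 + 0.25·58.6 = 59.4.
q_{Alta} = 133 − 2·58.6 + 59.4 = 75.2.

75.2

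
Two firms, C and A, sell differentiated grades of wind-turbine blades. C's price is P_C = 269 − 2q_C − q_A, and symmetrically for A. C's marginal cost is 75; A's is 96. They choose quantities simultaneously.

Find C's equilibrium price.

Firm C's profit: π = q_C(269 − 2q_C − q_A) − 75q_C.
∂π/∂q_C = 194 − 4q_C − q_A = 0 ⇒ q_C = 48.5 − 0.25q_A.
Similarly q_A = 43.25 − 0.25q_C.
Substituting the second reaction function into the first: q_C = 48.5 − 0.25(43.25 − 0.25q_C), which gives 0.9375q_C = 37.6875 ⇒ q_C = 40.2.
Then q_A = 43.25 − 0.25·40.2 = 33.2.
P_C = 269 − 2·40.2 − 33.2 = 155.4.

155.4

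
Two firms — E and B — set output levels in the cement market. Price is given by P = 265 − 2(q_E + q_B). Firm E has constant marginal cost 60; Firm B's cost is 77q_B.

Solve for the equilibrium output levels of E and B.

37, 28.5

Firm E's profit: π = q_E(265 − 2(q_E + q_B)) − 60q_E.
∂π/∂q_E = 205 − 4q_E − 2q_B = 0, so q_E = 51.25 − 0.5q_B.
By the same steps for B: q_B = 47 − 0.5q_E.
Solving the two reaction functions simultaneously: (1 − (−0.5)(−0.5))q_E = 51.25 − 0.5·47, so 0.75q_E = 27.75 and q_E = 37.
Then q_B = 47 − 0.5·37 = 28.5.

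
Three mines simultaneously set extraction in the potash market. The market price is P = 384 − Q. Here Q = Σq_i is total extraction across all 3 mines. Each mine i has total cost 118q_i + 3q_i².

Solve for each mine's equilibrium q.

A representative mine's profit is π_i = q_i(384 − Q) − 118q_i − 3q_i², with Q = q_i + Σ_{j≠i} q_j.
First-order condition: 266 − 8q_i − Σ_{j≠i} q_j = 0.
In a symmetric equilibrium every mine chooses the same q, so Σ_{j≠i} q_j = 2q. The condition becomes 266 − 10q = 0, giving q = 266/10 = 26.6.

26.6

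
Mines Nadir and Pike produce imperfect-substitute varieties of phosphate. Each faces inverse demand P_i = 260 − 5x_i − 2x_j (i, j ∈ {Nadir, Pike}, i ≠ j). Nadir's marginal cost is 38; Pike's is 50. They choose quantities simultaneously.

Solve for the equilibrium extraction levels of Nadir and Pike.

Mine Nadir's profit: π = x_{Nadir}(260 − 5x_{Nadir} − 2x_{Pike}) − 38x_{Nadir}.
∂π/∂x_{Nadir} = 222 − 10x_{Nadir} − 2x_{Pike} = 0 ⇒ x_{Nadir} = 22.2 − 0.2x_{Pike}.
Similarly x_{Pike} = 21 − 0.2x_{Nadir}.
Solving the two reaction functions simultaneously: (1 − (−0.2)(−0.2))x_{Nadir} = 22.2 − 0.2·21, so 0.96x_{Nadir} = 18 and x_{Nadir} = 18.75.
Then x_{Pike} = 21 − 0.2·18.75 = 17.25.

18.75, 17.25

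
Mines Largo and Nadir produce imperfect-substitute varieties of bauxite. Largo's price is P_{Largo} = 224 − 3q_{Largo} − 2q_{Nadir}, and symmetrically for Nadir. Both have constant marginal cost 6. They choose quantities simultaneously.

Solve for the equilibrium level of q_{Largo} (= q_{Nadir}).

27.25

Mine Largo's profit: π = q_{Largo}(224 − 3q_{Largo} − 2q_{Nadir}) − 6q_{Largo}.
∂π/∂q_{Largo} = 218 − 6q_{Largo} − 2q_{Nadir} = 0 ⇒ q_{Largo} = 109/3 − (1/3)q_{Nadir}.
By symmetry q_{Nadir} = q_{Largo}; substituting into the reaction function, (4/3)q_{Largo} = 109/3 and q_{Largo} = 27.25.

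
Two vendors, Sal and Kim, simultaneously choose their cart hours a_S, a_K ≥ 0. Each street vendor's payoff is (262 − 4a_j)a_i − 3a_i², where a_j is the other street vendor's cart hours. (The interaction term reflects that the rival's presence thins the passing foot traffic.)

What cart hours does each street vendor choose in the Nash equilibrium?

26.2

Sal's payoff is (262 − 4a_K)a_S − 3a_S².
∂π/∂a_S = 262 − 4a_K − 6a_S = 0, so a_S = 131/3 − (2/3)a_K.
The game is symmetric, so in equilibrium a_K = a_S: the reaction function gives (5/3)a_S = 131/3, hence a_S = 26.2.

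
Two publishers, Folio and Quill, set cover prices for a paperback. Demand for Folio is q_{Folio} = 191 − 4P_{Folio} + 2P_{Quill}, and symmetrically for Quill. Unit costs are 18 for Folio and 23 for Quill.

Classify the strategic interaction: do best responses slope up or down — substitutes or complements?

strategic complements

Folio's profit: π = (P_{Folio} − 18)(191 − 4P_{Folio} + 2P_{Quill}).
∂π/∂P_{Folio} = 263 − 8P_{Folio} + 2P_{Quill} = 0 ⇒ P_{Folio} = 32.875 + 0.25P_{Quill}.
The best-response slope dP_{Folio}/dP_{Quill} = 0.25 > 0: the reaction function is upward-sloping, so the choices are strategic complements.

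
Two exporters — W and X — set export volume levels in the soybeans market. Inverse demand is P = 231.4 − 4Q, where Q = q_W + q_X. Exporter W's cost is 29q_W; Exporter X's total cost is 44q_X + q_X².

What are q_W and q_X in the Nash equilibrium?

19.9125, 10.775

Exporter W's profit: π = q_W(231.4 − 4(q_W + q_X)) − 29q_W.
∂π/∂q_W = 202.4 − 8q_W − 4q_X = 0, so q_W = 25.3 − 0.5q_X.
For X: ∂π/∂q_X = 187.4 − 10q_X − 4q_W = 0 ⇒ q_X = 18.74 − 0.4q_W.
Plugging q_X into W's best response: q_W = 25.3 − 0.5(18.74 − 0.4q_W) ⇒ 0.8q_W = 15.93, so q_W = 19.9125.
Then q_X = 18.74 − 0.4·19.9125 = 10.775.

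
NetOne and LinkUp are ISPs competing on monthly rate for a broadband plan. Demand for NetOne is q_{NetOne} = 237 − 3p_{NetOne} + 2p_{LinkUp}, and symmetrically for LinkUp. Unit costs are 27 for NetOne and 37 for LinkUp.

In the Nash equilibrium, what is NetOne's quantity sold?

163.125

NetOne's profit: π = (p_{NetOne} − 27)(237 − 3p_{NetOne} + 2p_{LinkUp}).
∂π/∂p_{NetOne} = 318 − 6p_{NetOne} + 2p_{LinkUp} = 0 ⇒ p_{NetOne} = 53 + (1/3)p_{LinkUp}.
Similarly p_{LinkUp} = 58 + (1/3)p_{NetOne}.
Plugging p_{LinkUp} into NetOne's best response: p_{NetOne} = 53 + (1/3)(58 + (1/3)p_{NetOne}) ⇒ (8/9)p_{NetOne} = 217/3, so p_{NetOne} = 81.375.
Then p_{LinkUp} = 58 + (1/3)·81.375 = 85.125.
q_{NetOne} = 237 − 3·81.375 + 2·85.125 = 163.125.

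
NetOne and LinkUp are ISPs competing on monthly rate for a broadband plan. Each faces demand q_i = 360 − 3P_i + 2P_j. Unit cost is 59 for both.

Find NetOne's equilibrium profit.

NetOne's profit: π = (P_{NetOne} − 59)(360 − 3P_{NetOne} + 2P_{LinkUp}).
∂π/∂P_{NetOne} = 537 − 6P_{NetOne} + 2P_{LinkUp} = 0 ⇒ P_{NetOne} = 89.5 + (1/3)P_{LinkUp}.
By symmetry P_{LinkUp} = P_{NetOne}; substituting into the reaction function, (2/3)P_{NetOne} = 89.5 and P_{NetOne} = 134.25.
q_{NetOne} = 360 − 3·134.25 + 2·134.25 = 225.75.
Profit = (134.25 − 59)·225.75 = 16987.6875.

16987.6875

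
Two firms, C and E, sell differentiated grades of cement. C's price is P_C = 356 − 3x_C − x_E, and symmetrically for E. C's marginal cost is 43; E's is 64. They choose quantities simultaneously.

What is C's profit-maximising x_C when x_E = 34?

Firm C's profit: π = x_C(356 − 3x_C − x_E) − 43x_C.
∂π/∂x_C = 313 − 6x_C − x_E = 0 ⇒ x_C = 313/6 − (1/6)x_E.
At x_E = 34: x_C = 313/6 − (1/6)·34 = 46.5.

46.5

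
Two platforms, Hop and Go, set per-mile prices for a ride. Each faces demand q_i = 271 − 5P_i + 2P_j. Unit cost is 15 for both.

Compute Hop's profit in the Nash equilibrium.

Hop's profit: π = (P_{Hop} − 15)(271 − 5P_{Hop} + 2P_{Go}).
∂π/∂P_{Hop} = 346 − 10P_{Hop} + 2P_{Go} = 0 ⇒ P_{Hop} = 34.6 + 0.2P_{Go}.
The game is symmetric, so in equilibrium P_{Go} = P_{Hop}: the reaction function gives 0.8P_{Hop} = 34.6, hence P_{Hop} = 43.25.
q_{Hop} = 271 − 5·43.25 + 2·43.25 = 141.25.
Profit = (43.25 − 15)·141.25 = 3990.3125.

3990.3125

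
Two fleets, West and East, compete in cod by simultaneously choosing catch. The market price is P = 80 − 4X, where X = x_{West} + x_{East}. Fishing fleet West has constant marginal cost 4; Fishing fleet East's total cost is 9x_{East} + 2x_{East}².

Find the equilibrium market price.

Fishing fleet West's profit: π = x_{West}(80 − 4(x_{West} + x_{East})) − 4x_{West}.
∂π/∂x_{West} = 76 − 8x_{West} − 4x_{East} = 0, so x_{West} = 9.5 − 0.5x_{East}.
For East: ∂π/∂x_{East} = 71 − 12x_{East} − 4x_{West} = 0 ⇒ x_{East} = 71/12 − (1/3)x_{West}.
Substituting the second reaction function into the first: x_{West} = 9.5 − 0.5(71/12 − (1/3)x_{West}), which gives (5/6)x_{West} = 157/24 ⇒ x_{West} = 7.85.
Then x_{East} = 71/12 − (1/3)·7.85 = 3.3.
Equilibrium price: P = 80 − 4·11.15 = 35.4.

35.4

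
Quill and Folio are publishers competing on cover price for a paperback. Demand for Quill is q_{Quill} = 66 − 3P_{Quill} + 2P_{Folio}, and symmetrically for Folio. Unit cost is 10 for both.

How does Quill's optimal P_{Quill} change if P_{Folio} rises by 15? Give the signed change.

Quill's profit: π = (P_{Quill} − 10)(66 − 3P_{Quill} + 2P_{Folio}).
∂π/∂P_{Quill} = 96 − 6P_{Quill} + 2P_{Folio} = 0 ⇒ P_{Quill} = 16 + (1/3)P_{Folio}.
The reaction-function slope is 1/3, so a 15-unit rise in P_{Folio} moves P_{Quill} by 1/3 × 15 = 5. Quill's best response rises — the actions are strategic complements.

5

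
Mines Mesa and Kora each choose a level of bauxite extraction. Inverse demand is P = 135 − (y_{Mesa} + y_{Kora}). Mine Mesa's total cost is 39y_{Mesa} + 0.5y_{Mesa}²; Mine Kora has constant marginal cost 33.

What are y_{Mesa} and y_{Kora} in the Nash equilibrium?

Mine Mesa's profit: π = y_{Mesa}(135 − (y_{Mesa} + y_{Kora})) − 39y_{Mesa} − 0.5y_{Mesa}².
∂π/∂y_{Mesa} = 96 − 3y_{Mesa} − y_{Kora} = 0, so y_{Mesa} = 32 − (1/3)y_{Kora}.
For Kora: ∂π/∂y_{Kora} = 102 − 2y_{Kora} − y_{Mesa} = 0 ⇒ y_{Kora} = 51 − 0.5y_{Mesa}.
Solving the two reaction functions simultaneously: (1 − (−1/3)(−0.5))y_{Mesa} = 32 − (1/3)·51, so (5/6)y_{Mesa} = 15 and y_{Mesa} = 18.
Then y_{Kora} = 51 − 0.5·18 = 42.

18, 42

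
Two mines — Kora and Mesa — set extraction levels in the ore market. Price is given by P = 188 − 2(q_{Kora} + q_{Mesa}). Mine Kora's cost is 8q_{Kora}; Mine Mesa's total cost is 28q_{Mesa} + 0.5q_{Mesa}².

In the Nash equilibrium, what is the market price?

80.5

Mine Kora's profit: π = q_{Kora}(188 − 2(q_{Kora} + q_{Mesa})) − 8q_{Kora}.
∂π/∂q_{Kora} = 180 − 4q_{Kora} − 2q_{Mesa} = 0, so q_{Kora} = 45 − 0.5q_{Mesa}.
For Mesa: ∂π/∂q_{Mesa} = 160 − 5q_{Mesa} − 2q_{Kora} = 0 ⇒ q_{Mesa} = 32 − 0.4q_{Kora}.
Substituting the second reaction function into the first: q_{Kora} = 45 − 0.5(32 − 0.4q_{Kora}), which gives 0.8q_{Kora} = 29 ⇒ q_{Kora} = 36.25.
Then q_{Mesa} = 32 − 0.4·36.25 = 17.5.
Equilibrium price: P = 188 − 2·53.75 = 80.5.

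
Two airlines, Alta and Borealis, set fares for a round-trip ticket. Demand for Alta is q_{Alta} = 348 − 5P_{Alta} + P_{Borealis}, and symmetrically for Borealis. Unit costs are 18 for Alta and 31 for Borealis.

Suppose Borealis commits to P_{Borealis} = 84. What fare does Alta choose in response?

Alta's profit: π = (P_{Alta} − 18)(348 − 5P_{Alta} + P_{Borealis}).
∂π/∂P_{Alta} = 438 − 10P_{Alta} + P_{Borealis} = 0 ⇒ P_{Alta} = 43.8 + 0.1P_{Borealis}.
At P_{Borealis} = 84: P_{Alta} = 43.8 + 0.1·84 = 52.2.

52.2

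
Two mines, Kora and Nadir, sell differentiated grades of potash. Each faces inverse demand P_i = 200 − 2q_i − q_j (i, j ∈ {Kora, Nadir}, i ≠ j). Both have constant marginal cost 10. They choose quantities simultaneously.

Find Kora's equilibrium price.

86

Mine Kora's profit: π = q_{Kora}(200 − 2q_{Kora} − q_{Nadir}) − 10q_{Kora}.
∂π/∂q_{Kora} = 190 − 4q_{Kora} − q_{Nadir} = 0 ⇒ q_{Kora} = 47.5 − 0.25q_{Nadir}.
Setting q_{Kora} = q_{Nadir} in the reaction function: q_{Kora} = 47.5 − 0.25q_{Kora}, so q_{Kora} = 47.5 / 1.25 = 38.
P_{Kora} = 200 − 2·38 − 38 = 86.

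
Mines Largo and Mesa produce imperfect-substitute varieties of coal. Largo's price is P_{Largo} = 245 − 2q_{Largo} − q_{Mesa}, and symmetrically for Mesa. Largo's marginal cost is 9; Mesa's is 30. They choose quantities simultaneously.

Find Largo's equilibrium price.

Mine Largo's profit: π = q_{Largo}(245 − 2q_{Largo} − q_{Mesa}) − 9q_{Largo}.
∂π/∂q_{Largo} = 236 − 4q_{Largo} − q_{Mesa} = 0 ⇒ q_{Largo} = 59 − 0.25q_{Mesa}.
Similarly q_{Mesa} = 53.75 − 0.25q_{Largo}.
Plugging q_{Mesa} into Largo's best response: q_{Largo} = 59 − 0.25(53.75 − 0.25q_{Largo}) ⇒ 0.9375q_{Largo} = 45.5625, so q_{Largo} = 48.6.
Then q_{Mesa} = 53.75 − 0.25·48.6 = 41.6.
P_{Largo} = 245 − 2·48.6 − 41.6 = 106.2.

106.2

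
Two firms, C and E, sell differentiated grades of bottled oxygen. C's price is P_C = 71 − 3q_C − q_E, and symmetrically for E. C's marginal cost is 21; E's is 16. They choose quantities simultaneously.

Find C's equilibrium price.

42

Firm C's profit: π = q_C(71 − 3q_C − q_E) − 21q_C.
∂π/∂q_C = 50 − 6q_C − q_E = 0 ⇒ q_C = 25/3 − (1/6)q_E.
Similarly q_E = 55/6 − (1/6)q_C.
Solving the two reaction functions simultaneously: (1 − (−1/6)(−1/6))q_C = 25/3 − (1/6)·(55/6), so (35/36)q_C = 245/36 and q_C = 7.
Then q_E = 55/6 − (1/6)·7 = 8.
P_C = 71 − 3·7 − 8 = 42.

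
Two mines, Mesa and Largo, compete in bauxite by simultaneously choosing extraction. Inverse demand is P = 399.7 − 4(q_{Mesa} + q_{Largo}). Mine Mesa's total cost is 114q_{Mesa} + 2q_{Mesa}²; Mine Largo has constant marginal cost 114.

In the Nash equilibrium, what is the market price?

Mine Mesa's profit: π = q_{Mesa}(399.7 − 4(q_{Mesa} + q_{Largo})) − 114q_{Mesa} − 2q_{Mesa}².
∂π/∂q_{Mesa} = 285.7 − 12q_{Mesa} − 4q_{Largo} = 0, so q_{Mesa} = 2857/120 − (1/3)q_{Largo}.
For Largo: ∂π/∂q_{Largo} = 285.7 − 8q_{Largo} − 4q_{Mesa} = 0 ⇒ q_{Largo} = 35.7125 − 0.5q_{Mesa}.
Plugging q_{Largo} into Mesa's best response: q_{Mesa} = 2857/120 − (1/3)(35.7125 − 0.5q_{Mesa}) ⇒ (5/6)q_{Mesa} = 2857/240, so q_{Mesa} = 14.285.
Then q_{Largo} = 35.7125 − 0.5·14.285 = 28.57.
Equilibrium price: P = 399.7 − 4·42.855 = 228.28.

228.28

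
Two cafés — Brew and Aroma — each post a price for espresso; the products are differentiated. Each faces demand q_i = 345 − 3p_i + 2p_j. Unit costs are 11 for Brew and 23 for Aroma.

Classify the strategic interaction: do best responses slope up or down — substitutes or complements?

Brew's profit: π = (p_{Brew} − 11)(345 − 3p_{Brew} + 2p_{Aroma}).
∂π/∂p_{Brew} = 378 − 6p_{Brew} + 2p_{Aroma} = 0 ⇒ p_{Brew} = 63 + (1/3)p_{Aroma}.
The best-response slope dp_{Brew}/dp_{Aroma} = 1/3 > 0: the reaction function is upward-sloping, so the choices are strategic complements.

strategic complements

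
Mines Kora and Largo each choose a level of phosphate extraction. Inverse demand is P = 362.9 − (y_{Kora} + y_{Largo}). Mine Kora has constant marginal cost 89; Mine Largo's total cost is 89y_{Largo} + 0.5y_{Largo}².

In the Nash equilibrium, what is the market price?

198.56

Mine Kora's profit: π = y_{Kora}(362.9 − (y_{Kora} + y_{Largo})) − 89y_{Kora}.
∂π/∂y_{Kora} = 273.9 − 2y_{Kora} − y_{Largo} = 0, so y_{Kora} = 136.95 − 0.5y_{Largo}.
For Largo: ∂π/∂y_{Largo} = 273.9 − 3y_{Largo} − y_{Kora} = 0 ⇒ y_{Largo} = 91.3 − (1/3)y_{Kora}.
Solving the two reaction functions simultaneously: (1 − (−0.5)(−1/3))y_{Kora} = 136.95 − 0.5·91.3, so (5/6)y_{Kora} = 91.3 and y_{Kora} = 109.56.
Then y_{Largo} = 91.3 − (1/3)·109.56 = 54.78.
Equilibrium price: P = 362.9 − 164.34 = 198.56.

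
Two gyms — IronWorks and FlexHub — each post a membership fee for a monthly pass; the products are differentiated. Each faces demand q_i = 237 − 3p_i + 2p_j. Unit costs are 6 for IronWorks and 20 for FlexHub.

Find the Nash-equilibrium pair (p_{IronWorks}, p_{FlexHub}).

IronWorks's profit: π = (p_{IronWorks} − 6)(237 − 3p_{IronWorks} + 2p_{FlexHub}).
∂π/∂p_{IronWorks} = 255 − 6p_{IronWorks} + 2p_{FlexHub} = 0 ⇒ p_{IronWorks} = 42.5 + (1/3)p_{FlexHub}.
Similarly p_{FlexHub} = 49.5 + (1/3)p_{IronWorks}.
Solving the two reaction functions simultaneously: (1 − (1/3)(1/3))p_{IronWorks} = 42.5 + (1/3)·49.5, so (8/9)p_{IronWorks} = 59 and p_{IronWorks} = 66.375.
Then p_{FlexHub} = 49.5 + (1/3)·66.375 = 71.625.

66.375, 71.625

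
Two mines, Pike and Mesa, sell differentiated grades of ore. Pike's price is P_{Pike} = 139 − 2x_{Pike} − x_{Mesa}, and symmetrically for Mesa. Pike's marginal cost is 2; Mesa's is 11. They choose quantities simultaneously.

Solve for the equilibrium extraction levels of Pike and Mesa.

Mine Pike's profit: π = x_{Pike}(139 − 2x_{Pike} − x_{Mesa}) − 2x_{Pike}.
∂π/∂x_{Pike} = 137 − 4x_{Pike} − x_{Mesa} = 0 ⇒ x_{Pike} = 34.25 − 0.25x_{Mesa}.
Similarly x_{Mesa} = 32 − 0.25x_{Pike}.
Plugging x_{Mesa} into Pike's best response: x_{Pike} = 34.25 − 0.25(32 − 0.25x_{Pike}) ⇒ 0.9375x_{Pike} = 26.25, so x_{Pike} = 28.
Then x_{Mesa} = 32 − 0.25·28 = 25.

28, 25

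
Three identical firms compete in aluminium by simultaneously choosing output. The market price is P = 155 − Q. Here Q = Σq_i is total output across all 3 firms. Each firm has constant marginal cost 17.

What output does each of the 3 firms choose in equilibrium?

34.5

A representative firm's profit is π_i = q_i(155 − Q) − 17q_i, with Q = q_i + Σ_{j≠i} q_j.
First-order condition: 138 − 2q_i − Σ_{j≠i} q_j = 0.
Imposing symmetry (q_j = q for all j) turns Σ_{j≠i} q_j into 2q, so 138 = 4q and q = 34.5.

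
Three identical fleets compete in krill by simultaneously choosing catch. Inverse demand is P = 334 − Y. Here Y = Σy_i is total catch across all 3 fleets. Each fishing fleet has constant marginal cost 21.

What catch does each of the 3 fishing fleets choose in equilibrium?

A representative fishing fleet's profit is π_i = y_i(334 − Y) − 21y_i, with Y = y_i + Σ_{j≠i} y_j.
First-order condition: 313 − 2y_i − Σ_{j≠i} y_j = 0.
In a symmetric equilibrium every fishing fleet chooses the same y, so Σ_{j≠i} y_j = 2y. The condition becomes 313 − 4y = 0, giving y = 313/4 = 78.25.

78.25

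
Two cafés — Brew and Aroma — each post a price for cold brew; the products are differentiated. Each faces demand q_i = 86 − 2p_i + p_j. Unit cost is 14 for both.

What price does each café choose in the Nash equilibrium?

38

Brew's profit: π = (p_{Brew} − 14)(86 − 2p_{Brew} + p_{Aroma}).
∂π/∂p_{Brew} = 114 − 4p_{Brew} + p_{Aroma} = 0 ⇒ p_{Brew} = 28.5 + 0.25p_{Aroma}.
Setting p_{Brew} = p_{Aroma} in the reaction function: p_{Brew} = 28.5 + 0.25p_{Brew}, so p_{Brew} = 28.5 / 0.75 = 38.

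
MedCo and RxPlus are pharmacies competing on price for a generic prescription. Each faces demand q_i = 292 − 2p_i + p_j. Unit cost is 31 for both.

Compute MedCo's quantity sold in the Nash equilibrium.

174

MedCo's profit: π = (p_{MedCo} − 31)(292 − 2p_{MedCo} + p_{RxPlus}).
∂π/∂p_{MedCo} = 354 − 4p_{MedCo} + p_{RxPlus} = 0 ⇒ p_{MedCo} = 88.5 + 0.25p_{RxPlus}.
The game is symmetric, so in equilibrium p_{RxPlus} = p_{MedCo}: the reaction function gives 0.75p_{MedCo} = 88.5, hence p_{MedCo} = 118.
q_{MedCo} = 292 − 2·118 + 118 = 174.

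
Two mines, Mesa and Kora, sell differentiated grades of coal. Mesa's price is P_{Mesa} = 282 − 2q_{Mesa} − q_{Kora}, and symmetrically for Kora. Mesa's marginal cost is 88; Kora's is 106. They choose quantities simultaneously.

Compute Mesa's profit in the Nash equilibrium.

Mine Mesa's profit: π = q_{Mesa}(282 − 2q_{Mesa} − q_{Kora}) − 88q_{Mesa}.
∂π/∂q_{Mesa} = 194 − 4q_{Mesa} − q_{Kora} = 0 ⇒ q_{Mesa} = 48.5 − 0.25q_{Kora}.
Similarly q_{Kora} = 44 − 0.25q_{Mesa}.
Solving the two reaction functions simultaneously: (1 − (−0.25)(−0.25))q_{Mesa} = 48.5 − 0.25·44, so 0.9375q_{Mesa} = 37.5 and q_{Mesa} = 40.
Then q_{Kora} = 44 − 0.25·40 = 34.
P_{Mesa} = 282 − 2·40 − 34 = 168.
Profit = (168 − 88)·40 = 3200.

3200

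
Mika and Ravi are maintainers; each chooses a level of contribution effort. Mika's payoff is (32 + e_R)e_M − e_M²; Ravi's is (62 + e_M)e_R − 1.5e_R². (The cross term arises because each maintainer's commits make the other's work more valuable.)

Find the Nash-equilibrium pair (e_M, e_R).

Expanding Mika's payoff: 32e_M + e_Re_M − e_M².
∂π/∂e_M = 32 + e_R − 2e_M = 0, so e_M = 16 + 0.5e_R.
Likewise for Ravi: e_R = 62/3 + (1/3)e_M.
Solving the two reaction functions simultaneously: (1 − (0.5)(1/3))e_M = 16 + 0.5·(62/3), so (5/6)e_M = 79/3 and e_M = 31.6.
Then e_R = 62/3 + (1/3)·31.6 = 31.2.

31.6, 31.2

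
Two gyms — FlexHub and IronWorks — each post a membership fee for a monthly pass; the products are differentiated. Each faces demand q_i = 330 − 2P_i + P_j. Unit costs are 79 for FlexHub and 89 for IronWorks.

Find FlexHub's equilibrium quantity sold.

FlexHub's profit: π = (P_{FlexHub} − 79)(330 − 2P_{FlexHub} + P_{IronWorks}).
∂π/∂P_{FlexHub} = 488 − 4P_{FlexHub} + P_{IronWorks} = 0 ⇒ P_{FlexHub} = 122 + 0.25P_{IronWorks}.
Similarly P_{IronWorks} = 127 + 0.25P_{FlexHub}.
Substituting the second reaction function into the first: P_{FlexHub} = 122 + 0.25(127 + 0.25P_{FlexHub}), which gives 0.9375P_{FlexHub} = 153.75 ⇒ P_{FlexHub} = 164.
Then P_{IronWorks} = 127 + 0.25·164 = 168.
q_{FlexHub} = 330 − 2·164 + 168 = 170.

170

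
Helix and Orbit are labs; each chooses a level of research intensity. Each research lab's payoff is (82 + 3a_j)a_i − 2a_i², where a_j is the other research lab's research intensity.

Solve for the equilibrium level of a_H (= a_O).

Helix's payoff is (82 + 3a_O)a_H − 2a_H².
∂π/∂a_H = 82 + 3a_O − 4a_H = 0, so a_H = 20.5 + 0.75a_O.
Setting a_H = a_O in the reaction function: a_H = 20.5 + 0.75a_H, so a_H = 20.5 / 0.25 = 82.

82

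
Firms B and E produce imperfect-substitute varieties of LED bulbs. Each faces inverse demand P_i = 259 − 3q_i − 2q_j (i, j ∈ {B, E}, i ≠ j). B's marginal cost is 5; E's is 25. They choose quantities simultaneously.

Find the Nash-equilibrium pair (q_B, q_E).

33, 28

Firm B's profit: π = q_B(259 − 3q_B − 2q_E) − 5q_B.
∂π/∂q_B = 254 − 6q_B − 2q_E = 0 ⇒ q_B = 127/3 − (1/3)q_E.
Similarly q_E = 39 − (1/3)q_B.
Plugging q_E into B's best response: q_B = 127/3 − (1/3)(39 − (1/3)q_B) ⇒ (8/9)q_B = 88/3, so q_B = 33.
Then q_E = 39 − (1/3)·33 = 28.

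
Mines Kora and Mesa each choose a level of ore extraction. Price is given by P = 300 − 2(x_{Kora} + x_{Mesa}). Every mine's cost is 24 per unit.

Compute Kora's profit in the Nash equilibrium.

4232

Mine Kora's profit: π = x_{Kora}(300 − 2(x_{Kora} + x_{Mesa})) − 24x_{Kora}.
∂π/∂x_{Kora} = 276 − 4x_{Kora} − 2x_{Mesa} = 0, so x_{Kora} = 69 − 0.5x_{Mesa}.
The game is symmetric, so in equilibrium x_{Mesa} = x_{Kora}: the reaction function gives 1.5x_{Kora} = 69, hence x_{Kora} = 46.
Price P = 300 − 2·92 = 116.
Kora's profit: (116 − 24)·46 = 4232.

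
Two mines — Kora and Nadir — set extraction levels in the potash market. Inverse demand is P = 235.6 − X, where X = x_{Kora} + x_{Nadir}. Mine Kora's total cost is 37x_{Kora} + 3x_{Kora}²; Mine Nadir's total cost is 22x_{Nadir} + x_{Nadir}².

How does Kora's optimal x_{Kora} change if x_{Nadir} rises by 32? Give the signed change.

-4

Mine Kora's profit: π = x_{Kora}(235.6 − (x_{Kora} + x_{Nadir})) − 37x_{Kora} − 3x_{Kora}².
∂π/∂x_{Kora} = 198.6 − 8x_{Kora} − x_{Nadir} = 0, so x_{Kora} = 24.825 − 0.125x_{Nadir}.
The reaction-function slope is −0.125, so a 32-unit rise in x_{Nadir} moves x_{Kora} by −0.125 × 32 = −4. Kora's best response falls — the actions are strategic substitutes.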